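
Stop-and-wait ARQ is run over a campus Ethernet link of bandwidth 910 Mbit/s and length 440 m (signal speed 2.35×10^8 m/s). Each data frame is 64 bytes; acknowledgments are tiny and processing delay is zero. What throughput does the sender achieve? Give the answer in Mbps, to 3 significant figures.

t_tx = L/R = 512/910000000 = 5.62637e-07 s.
t_prop = 440/235000000 = 1.87234e-06 s; RTT = 3.74468e-06 s.
Cycle = t_tx + RTT = 4.30732e-06 s.
Throughput = L / cycle = 512 / 4.30732e-06 = 119 Mbps.

119 Mbps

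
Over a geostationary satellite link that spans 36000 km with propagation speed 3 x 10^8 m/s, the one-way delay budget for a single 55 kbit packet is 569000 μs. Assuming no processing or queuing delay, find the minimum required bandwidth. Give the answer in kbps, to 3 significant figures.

Propagation delay = 36000000 / 300000000 = 120000 μs.
Transmission budget = 569000 − 120000 = 449000 μs.
R ≥ L / t_tx = 55000 bits / 0.449 s = 122 kbps.

122 kbps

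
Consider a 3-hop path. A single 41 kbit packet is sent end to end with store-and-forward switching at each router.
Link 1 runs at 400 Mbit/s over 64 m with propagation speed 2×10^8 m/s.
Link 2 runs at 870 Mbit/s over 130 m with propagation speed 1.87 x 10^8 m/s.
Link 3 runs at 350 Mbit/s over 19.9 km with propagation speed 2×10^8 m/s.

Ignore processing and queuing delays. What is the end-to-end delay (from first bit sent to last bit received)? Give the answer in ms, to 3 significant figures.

L = 41000 bits.
Transmission delays (L/R per hop): 0.1025, 0.0471264, 0.117143 ms; sum = 0.266769 ms.
Propagation delays (d/s per hop): 0.00032, 0.000695187, 0.0995 ms; sum = 0.100515 ms.
End-to-end = 0.367 ms.

0.367 ms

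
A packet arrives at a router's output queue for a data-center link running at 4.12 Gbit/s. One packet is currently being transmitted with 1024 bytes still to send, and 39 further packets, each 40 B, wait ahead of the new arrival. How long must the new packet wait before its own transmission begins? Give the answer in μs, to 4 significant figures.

5.017 μs

Each queued packet: L/R = 320/4120000000 = 0.0776699 μs.
39 queued → 3.02913 μs.
Plus remaining 8192 bits of current packet: 1.98835 μs.
Queuing delay = 5.017 μs.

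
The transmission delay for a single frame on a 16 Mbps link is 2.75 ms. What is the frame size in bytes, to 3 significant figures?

L = R × t_tx = 16000000 b/s × 0.00275 s = 44000 bits.
In bytes: 44000 / 8 = 5500 bytes.

5500 bytes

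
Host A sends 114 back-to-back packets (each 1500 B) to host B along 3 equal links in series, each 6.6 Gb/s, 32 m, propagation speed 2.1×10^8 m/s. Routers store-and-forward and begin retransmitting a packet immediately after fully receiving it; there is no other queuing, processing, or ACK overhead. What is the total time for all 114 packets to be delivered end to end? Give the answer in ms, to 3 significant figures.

0.211 ms

Per-hop transmission t_tx = L/R = 12000/6600000000 = 0.00181818 ms.
Per-hop propagation t_prop = 32/210000000 = 0.000152381 ms.
Pipeline fill: first packet needs 3·t_tx to clear all hops; remaining 113 packets each add one t_tx.
Total = (3+114-1)·t_tx + 3·t_prop = 116·0.00181818 + 3·0.000152381 = 0.211 ms.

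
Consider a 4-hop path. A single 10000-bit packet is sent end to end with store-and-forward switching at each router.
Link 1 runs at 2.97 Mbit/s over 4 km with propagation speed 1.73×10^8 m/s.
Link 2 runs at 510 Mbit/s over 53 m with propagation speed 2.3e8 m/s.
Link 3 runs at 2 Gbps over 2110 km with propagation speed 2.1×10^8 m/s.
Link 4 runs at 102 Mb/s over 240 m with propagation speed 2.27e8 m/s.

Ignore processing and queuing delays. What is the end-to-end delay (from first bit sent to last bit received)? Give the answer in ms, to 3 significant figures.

13.6 ms

Transmission delays (L/R per hop): 3.367, 0.0196078, 0.005, 0.0980392 ms; sum = 3.48965 ms.
Propagation delays (d/s per hop): 0.0231214, 0.000230435, 10.0476, 0.00105727 ms; sum = 10.072 ms.
End-to-end = 13.6 ms.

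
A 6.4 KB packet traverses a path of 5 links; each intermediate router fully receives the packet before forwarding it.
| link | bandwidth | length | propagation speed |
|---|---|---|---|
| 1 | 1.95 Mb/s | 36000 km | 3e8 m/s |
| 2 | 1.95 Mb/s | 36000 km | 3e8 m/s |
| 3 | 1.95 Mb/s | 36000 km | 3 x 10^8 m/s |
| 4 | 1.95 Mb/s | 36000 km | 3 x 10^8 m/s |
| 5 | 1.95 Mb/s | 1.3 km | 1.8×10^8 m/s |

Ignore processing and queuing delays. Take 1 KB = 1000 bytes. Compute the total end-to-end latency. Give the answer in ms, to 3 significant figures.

L = 51200 bits.
Transmission delay per hop = L/R = 51200/1950000 = 26.2564 ms; 5 hops → 131.282 ms.
Propagation delays (d/s per hop): 120, 120, 120, 120, 0.00722222 ms; sum = 480.007 ms.
End-to-end = 611 ms.

611 ms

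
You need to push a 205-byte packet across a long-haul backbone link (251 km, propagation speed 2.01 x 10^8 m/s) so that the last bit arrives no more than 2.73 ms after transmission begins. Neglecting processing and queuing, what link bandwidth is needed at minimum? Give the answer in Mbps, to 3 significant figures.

L = 1640 bits.
Propagation delay = 251000 / 2.01e+08 = 1.24876 ms.
Transmission budget = 2.73 − 1.24876 = 1.48124 ms.
R ≥ L / t_tx = 1640 bits / 0.00148124 s = 1.11 Mbps.

1.11 Mbps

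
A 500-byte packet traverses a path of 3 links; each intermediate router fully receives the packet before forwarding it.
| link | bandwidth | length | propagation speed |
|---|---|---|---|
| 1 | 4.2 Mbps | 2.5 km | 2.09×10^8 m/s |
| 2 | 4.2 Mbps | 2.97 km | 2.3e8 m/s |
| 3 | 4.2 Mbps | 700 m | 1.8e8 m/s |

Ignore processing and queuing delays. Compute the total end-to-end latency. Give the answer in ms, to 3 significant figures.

2.89 ms

L = 500 × 8 = 4000 bits.
Transmission delay per hop = L/R = 4000/4200000 = 0.952381 ms; 3 hops → 2.85714 ms.
Propagation delays (d/s per hop): 0.0119617, 0.012913, 0.00388889 ms; sum = 0.0287637 ms.
End-to-end = 2.89 ms.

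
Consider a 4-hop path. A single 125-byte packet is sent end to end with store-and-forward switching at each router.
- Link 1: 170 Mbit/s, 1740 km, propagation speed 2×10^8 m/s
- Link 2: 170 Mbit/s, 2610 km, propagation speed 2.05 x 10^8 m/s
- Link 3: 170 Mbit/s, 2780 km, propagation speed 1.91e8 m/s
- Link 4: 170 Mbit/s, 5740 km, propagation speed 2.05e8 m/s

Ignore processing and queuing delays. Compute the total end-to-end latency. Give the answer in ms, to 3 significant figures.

64.0 ms

L = 125 × 8 = 1000 bits.
Transmission delay per hop = L/R = 1000/170000000 = 0.00588235 ms; 4 hops → 0.0235294 ms.
Propagation delays (d/s per hop): 8.7, 12.7317, 14.555, 28 ms; sum = 63.9867 ms.
End-to-end = 64.0 ms.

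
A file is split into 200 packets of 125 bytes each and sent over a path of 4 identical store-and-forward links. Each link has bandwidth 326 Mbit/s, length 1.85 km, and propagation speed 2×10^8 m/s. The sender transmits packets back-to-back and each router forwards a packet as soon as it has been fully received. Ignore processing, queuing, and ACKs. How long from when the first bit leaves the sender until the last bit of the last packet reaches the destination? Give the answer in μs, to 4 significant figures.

659.7 μs

Per-hop transmission t_tx = L/R = 1000/326000000 = 3.06748 μs.
Per-hop propagation t_prop = 1850/200000000 = 9.25 μs.
Pipeline fill: first packet needs 4·t_tx to clear all hops; remaining 199 packets each add one t_tx.
Total = (4+200-1)·t_tx + 4·t_prop = 203·3.06748 + 4·9.25 = 659.7 μs.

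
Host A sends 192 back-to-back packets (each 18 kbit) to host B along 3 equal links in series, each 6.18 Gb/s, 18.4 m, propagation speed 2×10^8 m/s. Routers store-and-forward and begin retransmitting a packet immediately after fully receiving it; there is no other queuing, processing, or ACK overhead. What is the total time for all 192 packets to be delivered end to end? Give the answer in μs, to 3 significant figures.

565 μs

Per-hop transmission t_tx = L/R = 18000/6180000000 = 2.91262 μs.
Per-hop propagation t_prop = 18.4/200000000 = 0.092 μs.
Pipeline fill: first packet needs 3·t_tx to clear all hops; remaining 191 packets each add one t_tx.
Total = (3+192-1)·t_tx + 3·t_prop = 194·2.91262 + 3·0.092 = 565 μs.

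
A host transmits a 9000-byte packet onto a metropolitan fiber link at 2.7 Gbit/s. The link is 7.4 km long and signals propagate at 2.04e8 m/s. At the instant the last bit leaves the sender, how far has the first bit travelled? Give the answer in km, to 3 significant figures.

5.44 km

t_tx = L/R = 72000/2700000000 = 2.66667e-05 s.
Distance = s × t_tx = 204000000 × 2.66667e-05 = 5.44 km.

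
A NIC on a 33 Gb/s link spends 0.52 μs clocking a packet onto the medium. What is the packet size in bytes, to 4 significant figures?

2145 bytes

L = R × t_tx = 33000000000 b/s × 5.2e-07 s = 17160 bits.
In bytes: 17160 / 8 = 2145 bytes.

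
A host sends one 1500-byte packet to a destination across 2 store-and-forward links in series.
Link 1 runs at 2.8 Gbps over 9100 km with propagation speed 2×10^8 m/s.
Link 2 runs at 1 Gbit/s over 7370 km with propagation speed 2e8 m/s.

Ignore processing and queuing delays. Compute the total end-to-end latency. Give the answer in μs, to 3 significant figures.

82400 μs

L = 1500 × 8 = 12000 bits.
Transmission delays (L/R per hop): 4.28571, 12 μs; sum = 16.2857 μs.
Propagation delays (d/s per hop): 45500, 36850 μs; sum = 82350 μs.
End-to-end = 82400 μs.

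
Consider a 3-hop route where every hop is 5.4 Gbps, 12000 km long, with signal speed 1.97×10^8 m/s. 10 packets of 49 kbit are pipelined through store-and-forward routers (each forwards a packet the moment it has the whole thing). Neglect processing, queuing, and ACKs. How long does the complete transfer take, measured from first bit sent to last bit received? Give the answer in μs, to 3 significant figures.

183000 μs

Per-hop transmission t_tx = L/R = 49000/5400000000 = 9.07407 μs.
Per-hop propagation t_prop = 12000000/197000000 = 60913.7 μs.
Pipeline fill: first packet needs 3·t_tx to clear all hops; remaining 9 packets each add one t_tx.
Total = (3+10-1)·t_tx + 3·t_prop = 12·9.07407 + 3·60913.7 = 183000 μs.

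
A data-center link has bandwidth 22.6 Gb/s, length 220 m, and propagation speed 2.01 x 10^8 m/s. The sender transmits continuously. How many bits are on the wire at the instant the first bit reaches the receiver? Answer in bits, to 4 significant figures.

24740 bits

Propagation delay = 220 / 2.01e+08 = 1.09453e-06 s.
BDP = R × t_prop = 22600000000 × 1.09453e-06 = 24736.3 bits.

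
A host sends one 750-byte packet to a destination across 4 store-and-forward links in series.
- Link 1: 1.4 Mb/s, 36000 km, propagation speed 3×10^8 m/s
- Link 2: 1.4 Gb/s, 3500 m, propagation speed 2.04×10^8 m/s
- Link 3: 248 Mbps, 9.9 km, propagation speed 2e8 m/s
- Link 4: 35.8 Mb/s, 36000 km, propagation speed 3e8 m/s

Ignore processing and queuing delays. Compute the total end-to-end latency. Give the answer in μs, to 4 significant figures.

244500 μs

L = 750 × 8 = 6000 bits.
Transmission delays (L/R per hop): 4285.71, 4.28571, 24.1935, 167.598 μs; sum = 4481.79 μs.
Propagation delays (d/s per hop): 120000, 17.1569, 49.5, 120000 μs; sum = 240067 μs.
End-to-end = 244500 μs.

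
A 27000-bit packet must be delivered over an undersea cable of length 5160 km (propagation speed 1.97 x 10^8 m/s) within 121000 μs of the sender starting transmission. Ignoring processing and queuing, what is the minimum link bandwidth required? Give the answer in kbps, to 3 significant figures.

Propagation delay = 5160000 / 197000000 = 26192.9 μs.
Transmission budget = 121000 − 26192.9 = 94807.1 μs.
R ≥ L / t_tx = 27000 bits / 0.0948071 s = 285 kbps.

285 kbps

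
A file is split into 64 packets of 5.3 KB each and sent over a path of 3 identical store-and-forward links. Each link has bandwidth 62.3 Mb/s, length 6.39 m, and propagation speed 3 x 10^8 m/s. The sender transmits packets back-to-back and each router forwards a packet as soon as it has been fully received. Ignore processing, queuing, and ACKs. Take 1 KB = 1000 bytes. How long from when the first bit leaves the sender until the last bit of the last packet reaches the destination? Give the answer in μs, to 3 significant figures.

44900 μs

Per-hop transmission t_tx = L/R = 42400/62300000 = 680.578 μs.
Per-hop propagation t_prop = 6.39/300000000 = 0.0213 μs.
Pipeline fill: first packet needs 3·t_tx to clear all hops; remaining 63 packets each add one t_tx.
Total = (3+64-1)·t_tx + 3·t_prop = 66·680.578 + 3·0.0213 = 44900 μs.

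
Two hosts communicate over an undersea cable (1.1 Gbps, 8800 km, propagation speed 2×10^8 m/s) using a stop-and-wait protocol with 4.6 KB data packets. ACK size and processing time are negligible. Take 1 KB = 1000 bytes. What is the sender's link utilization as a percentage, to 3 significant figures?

0.0380 %

t_tx = L/R = 36800/1100000000 = 3.34545e-05 s.
t_prop = 8800000/200000000 = 0.044 s; RTT = 0.088 s.
Cycle = t_tx + RTT = 0.0880335 s.
Utilization = t_tx / cycle = 3.34545e-05/0.0880335 = 0.0380 %.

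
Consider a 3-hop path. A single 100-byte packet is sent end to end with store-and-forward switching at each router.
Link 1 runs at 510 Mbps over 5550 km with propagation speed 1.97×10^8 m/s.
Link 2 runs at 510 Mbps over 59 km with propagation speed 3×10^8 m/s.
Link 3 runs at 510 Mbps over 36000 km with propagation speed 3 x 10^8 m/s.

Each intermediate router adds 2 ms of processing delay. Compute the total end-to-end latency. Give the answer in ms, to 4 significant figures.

152.4 ms

L = 100 × 8 = 800 bits.
Transmission delay per hop = L/R = 800/510000000 = 0.00156863 ms; 3 hops → 0.00470588 ms.
Propagation delays (d/s per hop): 28.1726, 0.196667, 120 ms; sum = 148.369 ms.
Processing at 2 router(s): 2 × 2 ms = 4 ms.
End-to-end = 152.4 ms.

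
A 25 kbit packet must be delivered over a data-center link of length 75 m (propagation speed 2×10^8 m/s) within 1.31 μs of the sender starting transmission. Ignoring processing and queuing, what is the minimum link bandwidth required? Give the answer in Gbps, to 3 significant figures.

Propagation delay = 75 / 200000000 = 0.375 μs.
Transmission budget = 1.31 − 0.375 = 0.935 μs.
R ≥ L / t_tx = 25000 bits / 9.35e-07 s = 26.7 Gbps.

26.7 Gbps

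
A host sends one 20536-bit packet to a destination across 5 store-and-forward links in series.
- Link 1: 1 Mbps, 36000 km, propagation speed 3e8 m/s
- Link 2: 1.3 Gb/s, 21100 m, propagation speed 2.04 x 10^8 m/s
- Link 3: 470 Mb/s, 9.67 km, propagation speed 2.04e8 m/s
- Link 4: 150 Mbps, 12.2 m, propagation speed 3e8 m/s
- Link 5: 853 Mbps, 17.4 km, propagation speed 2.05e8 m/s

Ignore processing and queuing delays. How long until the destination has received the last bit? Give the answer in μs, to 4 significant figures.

141000 μs

Transmission delays (L/R per hop): 20536, 15.7969, 43.6936, 136.907, 24.075 μs; sum = 20756.5 μs.
Propagation delays (d/s per hop): 120000, 103.431, 47.402, 0.0406667, 84.878 μs; sum = 120236 μs.
End-to-end = 141000 μs.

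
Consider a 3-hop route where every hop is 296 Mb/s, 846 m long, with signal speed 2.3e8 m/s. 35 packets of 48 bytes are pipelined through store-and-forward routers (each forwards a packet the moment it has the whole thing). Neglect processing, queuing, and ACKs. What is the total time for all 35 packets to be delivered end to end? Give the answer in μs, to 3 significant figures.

Per-hop transmission t_tx = L/R = 384/296000000 = 1.2973 μs.
Per-hop propagation t_prop = 846/2.3e+08 = 3.67826 μs.
Pipeline fill: first packet needs 3·t_tx to clear all hops; remaining 34 packets each add one t_tx.
Total = (3+35-1)·t_tx + 3·t_prop = 37·1.2973 + 3·3.67826 = 59.0 μs.

59.0 μs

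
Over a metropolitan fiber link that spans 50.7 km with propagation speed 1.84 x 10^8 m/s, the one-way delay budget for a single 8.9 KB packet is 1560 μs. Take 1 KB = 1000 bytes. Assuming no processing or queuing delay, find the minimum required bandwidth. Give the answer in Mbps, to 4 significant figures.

L = 71200 bits.
Propagation delay = 50700 / 184000000 = 275.543 μs.
Transmission budget = 1560 − 275.543 = 1284.46 μs.
R ≥ L / t_tx = 71200 bits / 0.00128446 s = 55.43 Mbps.

55.43 Mbps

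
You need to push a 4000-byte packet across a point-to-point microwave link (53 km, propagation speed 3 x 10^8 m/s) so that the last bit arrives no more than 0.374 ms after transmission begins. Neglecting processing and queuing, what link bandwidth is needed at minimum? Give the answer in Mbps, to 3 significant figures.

L = 32000 bits.
Propagation delay = 53000 / 300000000 = 0.176667 ms.
Transmission budget = 0.374 − 0.176667 = 0.197333 ms.
R ≥ L / t_tx = 32000 bits / 0.000197333 s = 162 Mbps.

162 Mbps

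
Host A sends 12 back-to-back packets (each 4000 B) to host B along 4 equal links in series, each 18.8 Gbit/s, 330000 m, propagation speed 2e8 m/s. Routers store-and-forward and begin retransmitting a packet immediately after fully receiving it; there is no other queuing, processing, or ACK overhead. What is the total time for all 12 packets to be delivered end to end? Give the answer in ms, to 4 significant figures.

6.626 ms

Per-hop transmission t_tx = L/R = 32000/18800000000 = 0.00170213 ms.
Per-hop propagation t_prop = 330000/200000000 = 1.65 ms.
Pipeline fill: first packet needs 4·t_tx to clear all hops; remaining 11 packets each add one t_tx.
Total = (4+12-1)·t_tx + 4·t_prop = 15·0.00170213 + 4·1.65 = 6.626 ms.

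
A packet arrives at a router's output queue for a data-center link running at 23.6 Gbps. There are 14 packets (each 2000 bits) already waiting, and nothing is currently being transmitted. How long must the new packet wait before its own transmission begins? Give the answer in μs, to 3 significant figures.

Each queued packet: L/R = 2000/23600000000 = 0.0847458 μs.
14 queued → 1.18644 μs.
Queuing delay = 1.19 μs.

1.19 μs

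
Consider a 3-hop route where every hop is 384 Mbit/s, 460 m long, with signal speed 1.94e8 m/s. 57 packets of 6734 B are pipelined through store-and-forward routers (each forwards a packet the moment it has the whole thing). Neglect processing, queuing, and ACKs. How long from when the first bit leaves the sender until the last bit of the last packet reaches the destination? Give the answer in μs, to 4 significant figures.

8284 μs

Per-hop transmission t_tx = L/R = 53872/384000000 = 140.292 μs.
Per-hop propagation t_prop = 460/194000000 = 2.37113 μs.
Pipeline fill: first packet needs 3·t_tx to clear all hops; remaining 56 packets each add one t_tx.
Total = (3+57-1)·t_tx + 3·t_prop = 59·140.292 + 3·2.37113 = 8284 μs.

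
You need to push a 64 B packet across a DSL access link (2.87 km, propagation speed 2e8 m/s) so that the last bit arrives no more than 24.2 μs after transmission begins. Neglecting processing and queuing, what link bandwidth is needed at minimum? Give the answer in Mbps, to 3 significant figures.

52.0 Mbps

L = 512 bits.
Propagation delay = 2870 / 200000000 = 14.35 μs.
Transmission budget = 24.2 − 14.35 = 9.85 μs.
R ≥ L / t_tx = 512 bits / 9.85e-06 s = 52.0 Mbps.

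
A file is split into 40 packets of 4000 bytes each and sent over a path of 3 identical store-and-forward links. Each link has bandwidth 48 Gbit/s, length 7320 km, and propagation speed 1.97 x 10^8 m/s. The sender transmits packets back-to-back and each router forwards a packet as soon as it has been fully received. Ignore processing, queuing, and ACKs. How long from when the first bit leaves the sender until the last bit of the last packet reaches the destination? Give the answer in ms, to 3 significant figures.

Per-hop transmission t_tx = L/R = 32000/48000000000 = 0.000666667 ms.
Per-hop propagation t_prop = 7320000/197000000 = 37.1574 ms.
Pipeline fill: first packet needs 3·t_tx to clear all hops; remaining 39 packets each add one t_tx.
Total = (3+40-1)·t_tx + 3·t_prop = 42·0.000666667 + 3·37.1574 = 112 ms.

112 ms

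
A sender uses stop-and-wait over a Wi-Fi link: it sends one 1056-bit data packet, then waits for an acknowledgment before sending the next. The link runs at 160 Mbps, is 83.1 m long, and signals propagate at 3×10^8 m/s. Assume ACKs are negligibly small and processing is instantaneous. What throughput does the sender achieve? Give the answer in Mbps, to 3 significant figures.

148 Mbps

t_tx = L/R = 1056/160000000 = 6.6e-06 s.
t_prop = 83.1/300000000 = 2.77e-07 s; RTT = 5.54e-07 s.
Cycle = t_tx + RTT = 7.154e-06 s.
Throughput = L / cycle = 1056 / 7.154e-06 = 148 Mbps.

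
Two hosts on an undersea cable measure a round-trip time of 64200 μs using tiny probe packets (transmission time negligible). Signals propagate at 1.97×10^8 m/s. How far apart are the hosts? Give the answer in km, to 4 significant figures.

6324 km

One-way propagation = RTT/2 = 32100 μs.
d = s × t = 197000000 × 0.0321 = 6324 km.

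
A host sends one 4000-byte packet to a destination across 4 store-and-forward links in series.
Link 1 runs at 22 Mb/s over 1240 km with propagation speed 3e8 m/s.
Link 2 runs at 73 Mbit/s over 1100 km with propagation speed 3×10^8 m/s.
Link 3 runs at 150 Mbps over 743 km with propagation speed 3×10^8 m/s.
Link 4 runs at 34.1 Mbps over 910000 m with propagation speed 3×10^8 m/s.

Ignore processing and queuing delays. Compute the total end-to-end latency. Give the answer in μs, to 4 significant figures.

L = 4000 × 8 = 32000 bits.
Transmission delays (L/R per hop): 1454.55, 438.356, 213.333, 938.416 μs; sum = 3044.65 μs.
Propagation delays (d/s per hop): 4133.33, 3666.67, 2476.67, 3033.33 μs; sum = 13310 μs.
End-to-end = 16350 μs.

16350 μs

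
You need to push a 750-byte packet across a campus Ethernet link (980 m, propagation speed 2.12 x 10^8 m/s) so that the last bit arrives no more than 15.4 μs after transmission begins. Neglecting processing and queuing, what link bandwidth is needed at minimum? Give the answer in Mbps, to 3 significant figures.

L = 6000 bits.
Propagation delay = 980 / 212000000 = 4.62264 μs.
Transmission budget = 15.4 − 4.62264 = 10.7774 μs.
R ≥ L / t_tx = 6000 bits / 1.07774e-05 s = 557 Mbps.

557 Mbps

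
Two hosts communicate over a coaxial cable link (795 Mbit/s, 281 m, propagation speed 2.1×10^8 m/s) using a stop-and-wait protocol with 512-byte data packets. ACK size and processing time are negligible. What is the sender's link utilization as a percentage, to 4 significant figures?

t_tx = L/R = 4096/795000000 = 5.1522e-06 s.
t_prop = 281/210000000 = 1.3381e-06 s; RTT = 2.67619e-06 s.
Cycle = t_tx + RTT = 7.82839e-06 s.
Utilization = t_tx / cycle = 5.1522e-06/7.82839e-06 = 65.81 %.

65.81 %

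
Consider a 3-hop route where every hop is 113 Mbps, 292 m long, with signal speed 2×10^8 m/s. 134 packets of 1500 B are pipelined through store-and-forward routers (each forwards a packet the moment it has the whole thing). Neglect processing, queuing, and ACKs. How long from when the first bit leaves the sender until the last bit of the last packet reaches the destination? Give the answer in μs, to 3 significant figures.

Per-hop transmission t_tx = L/R = 12000/113000000 = 106.195 μs.
Per-hop propagation t_prop = 292/200000000 = 1.46 μs.
Pipeline fill: first packet needs 3·t_tx to clear all hops; remaining 133 packets each add one t_tx.
Total = (3+134-1)·t_tx + 3·t_prop = 136·106.195 + 3·1.46 = 14400 μs.

14400 μs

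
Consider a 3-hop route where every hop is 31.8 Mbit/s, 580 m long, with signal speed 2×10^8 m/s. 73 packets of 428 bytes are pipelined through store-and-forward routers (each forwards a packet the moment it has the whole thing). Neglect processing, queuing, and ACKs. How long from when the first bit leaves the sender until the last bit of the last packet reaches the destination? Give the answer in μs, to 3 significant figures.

8080 μs

Per-hop transmission t_tx = L/R = 3424/31800000 = 107.673 μs.
Per-hop propagation t_prop = 580/200000000 = 2.9 μs.
Pipeline fill: first packet needs 3·t_tx to clear all hops; remaining 72 packets each add one t_tx.
Total = (3+73-1)·t_tx + 3·t_prop = 75·107.673 + 3·2.9 = 8080 μs.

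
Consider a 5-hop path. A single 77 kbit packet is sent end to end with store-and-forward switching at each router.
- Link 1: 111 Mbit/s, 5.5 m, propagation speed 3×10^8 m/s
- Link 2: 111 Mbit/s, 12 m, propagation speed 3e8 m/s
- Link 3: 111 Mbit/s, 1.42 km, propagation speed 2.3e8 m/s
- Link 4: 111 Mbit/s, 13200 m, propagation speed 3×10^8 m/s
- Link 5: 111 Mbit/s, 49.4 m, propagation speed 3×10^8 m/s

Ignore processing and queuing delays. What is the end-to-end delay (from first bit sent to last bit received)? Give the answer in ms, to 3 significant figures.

L = 77000 bits.
Transmission delay per hop = L/R = 77000/111000000 = 0.693694 ms; 5 hops → 3.46847 ms.
Propagation delays (d/s per hop): 1.83333e-05, 4e-05, 0.00617391, 0.044, 0.000164667 ms; sum = 0.0503969 ms.
End-to-end = 3.52 ms.

3.52 ms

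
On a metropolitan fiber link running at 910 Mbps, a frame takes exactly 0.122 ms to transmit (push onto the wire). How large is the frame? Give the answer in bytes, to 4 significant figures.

13880 bytes

L = R × t_tx = 910000000 b/s × 0.000122 s = 111020 bits.
In bytes: 111020 / 8 = 13880 bytes.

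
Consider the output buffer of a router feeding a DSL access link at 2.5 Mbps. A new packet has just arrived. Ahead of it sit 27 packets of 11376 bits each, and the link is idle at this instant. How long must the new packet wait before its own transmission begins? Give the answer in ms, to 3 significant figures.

123 ms

Each queued packet: L/R = 11376/2500000 = 4.5504 ms.
27 queued → 122.861 ms.
Queuing delay = 123 ms.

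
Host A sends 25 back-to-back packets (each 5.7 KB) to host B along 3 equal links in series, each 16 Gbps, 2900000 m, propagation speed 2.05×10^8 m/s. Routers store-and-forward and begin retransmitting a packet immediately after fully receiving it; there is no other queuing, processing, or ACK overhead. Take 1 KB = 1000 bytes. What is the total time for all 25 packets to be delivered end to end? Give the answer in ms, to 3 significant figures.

Per-hop transmission t_tx = L/R = 45600/16000000000 = 0.00285 ms.
Per-hop propagation t_prop = 2900000/2.05e+08 = 14.1463 ms.
Pipeline fill: first packet needs 3·t_tx to clear all hops; remaining 24 packets each add one t_tx.
Total = (3+25-1)·t_tx + 3·t_prop = 27·0.00285 + 3·14.1463 = 42.5 ms.

42.5 ms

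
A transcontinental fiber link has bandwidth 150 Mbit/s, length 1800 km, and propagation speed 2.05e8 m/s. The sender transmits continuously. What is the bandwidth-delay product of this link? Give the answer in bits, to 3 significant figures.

Propagation delay = 1800000 / 2.05e+08 = 0.00878049 s.
BDP = R × t_prop = 150000000 × 0.00878049 = 1317070 bits.

1320000 bits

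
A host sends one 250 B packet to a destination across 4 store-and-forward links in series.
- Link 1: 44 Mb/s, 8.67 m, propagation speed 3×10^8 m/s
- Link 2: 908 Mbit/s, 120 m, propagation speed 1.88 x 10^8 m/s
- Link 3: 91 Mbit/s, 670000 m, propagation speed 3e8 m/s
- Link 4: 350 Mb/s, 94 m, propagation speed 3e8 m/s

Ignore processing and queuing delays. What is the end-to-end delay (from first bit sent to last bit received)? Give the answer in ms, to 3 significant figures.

2.31 ms

L = 250 × 8 = 2000 bits.
Transmission delays (L/R per hop): 0.0454545, 0.00220264, 0.021978, 0.00571429 ms; sum = 0.0753495 ms.
Propagation delays (d/s per hop): 2.89e-05, 0.000638298, 2.23333, 0.000313333 ms; sum = 2.23431 ms.
End-to-end = 2.31 ms.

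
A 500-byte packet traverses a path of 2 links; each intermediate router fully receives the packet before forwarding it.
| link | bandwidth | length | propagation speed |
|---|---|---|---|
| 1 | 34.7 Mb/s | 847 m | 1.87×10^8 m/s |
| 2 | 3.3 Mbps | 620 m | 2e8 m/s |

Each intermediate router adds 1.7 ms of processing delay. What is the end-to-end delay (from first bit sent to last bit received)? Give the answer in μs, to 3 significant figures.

3040 μs

L = 500 × 8 = 4000 bits.
Transmission delays (L/R per hop): 115.274, 1212.12 μs; sum = 1327.39 μs.
Propagation delays (d/s per hop): 4.52941, 3.1 μs; sum = 7.62941 μs.
Processing at 1 router(s): 1 × 1.7 ms = 1700 μs.
End-to-end = 3040 μs.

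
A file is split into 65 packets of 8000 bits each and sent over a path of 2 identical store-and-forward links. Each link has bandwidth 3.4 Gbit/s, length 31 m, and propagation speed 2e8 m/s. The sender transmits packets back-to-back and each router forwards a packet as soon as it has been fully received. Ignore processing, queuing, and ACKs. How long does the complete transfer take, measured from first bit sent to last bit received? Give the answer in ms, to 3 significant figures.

0.156 ms

Per-hop transmission t_tx = L/R = 8000/3400000000 = 0.00235294 ms.
Per-hop propagation t_prop = 31/200000000 = 0.000155 ms.
Pipeline fill: first packet needs 2·t_tx to clear all hops; remaining 64 packets each add one t_tx.
Total = (2+65-1)·t_tx + 2·t_prop = 66·0.00235294 + 2·0.000155 = 0.156 ms.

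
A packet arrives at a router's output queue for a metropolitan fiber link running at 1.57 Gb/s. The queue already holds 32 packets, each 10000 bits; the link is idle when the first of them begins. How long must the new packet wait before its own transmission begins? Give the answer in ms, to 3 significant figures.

0.204 ms

Each queued packet: L/R = 10000/1570000000 = 0.00636943 ms.
32 queued → 0.203822 ms.
Queuing delay = 0.204 ms.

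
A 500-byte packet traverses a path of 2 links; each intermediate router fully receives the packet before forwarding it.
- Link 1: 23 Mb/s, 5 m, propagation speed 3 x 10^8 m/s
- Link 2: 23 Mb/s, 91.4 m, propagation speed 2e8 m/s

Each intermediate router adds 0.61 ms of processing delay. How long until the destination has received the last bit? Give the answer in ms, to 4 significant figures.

0.9583 ms

L = 500 × 8 = 4000 bits.
Transmission delay per hop = L/R = 4000/23000000 = 0.173913 ms; 2 hops → 0.347826 ms.
Propagation delays (d/s per hop): 1.66667e-05, 0.000457 ms; sum = 0.000473667 ms.
Processing at 1 router(s): 1 × 0.61 ms = 0.61 ms.
End-to-end = 0.9583 ms.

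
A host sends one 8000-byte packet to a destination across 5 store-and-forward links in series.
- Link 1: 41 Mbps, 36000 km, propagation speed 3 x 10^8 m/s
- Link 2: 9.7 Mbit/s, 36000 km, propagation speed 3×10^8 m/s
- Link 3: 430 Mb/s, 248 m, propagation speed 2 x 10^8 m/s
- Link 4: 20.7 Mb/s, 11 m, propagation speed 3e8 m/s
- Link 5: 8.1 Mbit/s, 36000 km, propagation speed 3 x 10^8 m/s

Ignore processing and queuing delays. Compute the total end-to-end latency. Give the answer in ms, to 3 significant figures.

L = 8000 × 8 = 64000 bits.
Transmission delays (L/R per hop): 1.56098, 6.59794, 0.148837, 3.09179, 7.90123 ms; sum = 19.3008 ms.
Propagation delays (d/s per hop): 120, 120, 0.00124, 3.66667e-05, 120 ms; sum = 360.001 ms.
End-to-end = 379 ms.

379 ms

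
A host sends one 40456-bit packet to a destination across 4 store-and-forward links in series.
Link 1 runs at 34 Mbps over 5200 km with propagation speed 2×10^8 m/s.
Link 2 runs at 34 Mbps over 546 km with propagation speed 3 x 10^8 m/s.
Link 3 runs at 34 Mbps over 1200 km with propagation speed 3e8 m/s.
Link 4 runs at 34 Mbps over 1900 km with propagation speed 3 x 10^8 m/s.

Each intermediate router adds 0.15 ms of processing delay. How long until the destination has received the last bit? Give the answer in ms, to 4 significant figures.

43.36 ms

Transmission delay per hop = L/R = 40456/34000000 = 1.18988 ms; 4 hops → 4.75953 ms.
Propagation delays (d/s per hop): 26, 1.82, 4, 6.33333 ms; sum = 38.1533 ms.
Processing at 3 router(s): 3 × 0.15 ms = 0.45 ms.
End-to-end = 43.36 ms.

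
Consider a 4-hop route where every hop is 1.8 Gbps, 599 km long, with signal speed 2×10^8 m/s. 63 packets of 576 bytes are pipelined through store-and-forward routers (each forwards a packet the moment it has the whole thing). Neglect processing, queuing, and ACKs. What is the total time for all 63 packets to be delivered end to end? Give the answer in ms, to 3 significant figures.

12.1 ms

Per-hop transmission t_tx = L/R = 4608/1800000000 = 0.00256 ms.
Per-hop propagation t_prop = 599000/200000000 = 2.995 ms.
Pipeline fill: first packet needs 4·t_tx to clear all hops; remaining 62 packets each add one t_tx.
Total = (4+63-1)·t_tx + 4·t_prop = 66·0.00256 + 4·2.995 = 12.1 ms.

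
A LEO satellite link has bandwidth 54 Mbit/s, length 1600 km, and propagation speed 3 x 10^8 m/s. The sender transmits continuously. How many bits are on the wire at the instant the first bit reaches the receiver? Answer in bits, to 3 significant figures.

Propagation delay = 1600000 / 300000000 = 0.00533333 s.
BDP = R × t_prop = 54000000 × 0.00533333 = 288000 bits.

288000 bits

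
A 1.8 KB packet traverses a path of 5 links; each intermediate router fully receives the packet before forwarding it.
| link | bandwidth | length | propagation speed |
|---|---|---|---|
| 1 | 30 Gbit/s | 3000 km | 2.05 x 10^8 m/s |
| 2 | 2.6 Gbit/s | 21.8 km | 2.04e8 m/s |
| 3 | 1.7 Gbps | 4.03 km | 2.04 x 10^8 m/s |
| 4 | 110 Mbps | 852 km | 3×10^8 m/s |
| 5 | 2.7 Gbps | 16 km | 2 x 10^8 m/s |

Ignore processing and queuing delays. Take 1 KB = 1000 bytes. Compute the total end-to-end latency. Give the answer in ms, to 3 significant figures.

L = 14400 bits.
Transmission delays (L/R per hop): 0.00048, 0.00553846, 0.00847059, 0.130909, 0.00533333 ms; sum = 0.150731 ms.
Propagation delays (d/s per hop): 14.6341, 0.106863, 0.0197549, 2.84, 0.08 ms; sum = 17.6808 ms.
End-to-end = 17.8 ms.

17.8 ms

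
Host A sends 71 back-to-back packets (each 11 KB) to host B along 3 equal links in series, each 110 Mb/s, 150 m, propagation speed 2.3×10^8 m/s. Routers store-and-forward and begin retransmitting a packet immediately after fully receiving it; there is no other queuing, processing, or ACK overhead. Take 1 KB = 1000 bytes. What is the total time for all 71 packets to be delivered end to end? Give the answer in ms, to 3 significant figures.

58.4 ms

Per-hop transmission t_tx = L/R = 88000/110000000 = 0.8 ms.
Per-hop propagation t_prop = 150/2.3e+08 = 0.000652174 ms.
Pipeline fill: first packet needs 3·t_tx to clear all hops; remaining 70 packets each add one t_tx.
Total = (3+71-1)·t_tx + 3·t_prop = 73·0.8 + 3·0.000652174 = 58.4 ms.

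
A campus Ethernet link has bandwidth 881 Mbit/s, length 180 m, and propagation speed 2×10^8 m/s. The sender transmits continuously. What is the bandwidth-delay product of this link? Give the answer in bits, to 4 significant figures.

Propagation delay = 180 / 200000000 = 9e-07 s.
BDP = R × t_prop = 881000000 × 9e-07 = 792.9 bits.

792.9 bits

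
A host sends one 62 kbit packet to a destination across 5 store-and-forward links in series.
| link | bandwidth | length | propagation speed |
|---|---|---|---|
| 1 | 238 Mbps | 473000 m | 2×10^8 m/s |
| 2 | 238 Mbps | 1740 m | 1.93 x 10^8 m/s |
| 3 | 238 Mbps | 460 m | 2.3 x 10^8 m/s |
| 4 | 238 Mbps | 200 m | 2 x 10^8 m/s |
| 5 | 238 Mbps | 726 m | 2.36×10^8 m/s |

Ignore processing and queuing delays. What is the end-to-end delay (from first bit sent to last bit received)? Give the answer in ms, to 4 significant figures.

L = 62000 bits.
Transmission delay per hop = L/R = 62000/238000000 = 0.260504 ms; 5 hops → 1.30252 ms.
Propagation delays (d/s per hop): 2.365, 0.00901554, 0.002, 0.001, 0.00307627 ms; sum = 2.38009 ms.
End-to-end = 3.683 ms.

3.683 ms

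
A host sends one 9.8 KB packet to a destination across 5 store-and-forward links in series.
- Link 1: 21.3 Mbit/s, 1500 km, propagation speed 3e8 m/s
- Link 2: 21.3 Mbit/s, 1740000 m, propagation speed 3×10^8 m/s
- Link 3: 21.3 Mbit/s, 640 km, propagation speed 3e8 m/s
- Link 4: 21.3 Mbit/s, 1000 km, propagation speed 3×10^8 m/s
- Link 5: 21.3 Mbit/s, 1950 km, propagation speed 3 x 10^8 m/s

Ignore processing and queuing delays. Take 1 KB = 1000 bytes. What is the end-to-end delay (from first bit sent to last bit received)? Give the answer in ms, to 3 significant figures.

L = 78400 bits.
Transmission delay per hop = L/R = 78400/21300000 = 3.68075 ms; 5 hops → 18.4038 ms.
Propagation delays (d/s per hop): 5, 5.8, 2.13333, 3.33333, 6.5 ms; sum = 22.7667 ms.
End-to-end = 41.2 ms.

41.2 ms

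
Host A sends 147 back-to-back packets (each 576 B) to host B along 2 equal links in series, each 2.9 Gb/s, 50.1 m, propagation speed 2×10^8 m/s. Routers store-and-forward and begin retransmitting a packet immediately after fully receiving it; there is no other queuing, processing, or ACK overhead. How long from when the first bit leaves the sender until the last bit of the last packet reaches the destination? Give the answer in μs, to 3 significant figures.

Per-hop transmission t_tx = L/R = 4608/2900000000 = 1.58897 μs.
Per-hop propagation t_prop = 50.1/200000000 = 0.2505 μs.
Pipeline fill: first packet needs 2·t_tx to clear all hops; remaining 146 packets each add one t_tx.
Total = (2+147-1)·t_tx + 2·t_prop = 148·1.58897 + 2·0.2505 = 236 μs.

236 μs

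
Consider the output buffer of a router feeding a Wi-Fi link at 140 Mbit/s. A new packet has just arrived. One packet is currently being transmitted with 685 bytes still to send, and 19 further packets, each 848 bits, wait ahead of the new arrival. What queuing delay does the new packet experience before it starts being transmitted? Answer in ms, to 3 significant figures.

Each queued packet: L/R = 848/140000000 = 0.00605714 ms.
19 queued → 0.115086 ms.
Plus remaining 5480 bits of current packet: 0.0391429 ms.
Queuing delay = 0.154 ms.

0.154 ms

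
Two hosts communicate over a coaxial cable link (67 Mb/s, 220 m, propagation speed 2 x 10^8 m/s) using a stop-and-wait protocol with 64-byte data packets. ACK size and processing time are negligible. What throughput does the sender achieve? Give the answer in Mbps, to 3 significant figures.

t_tx = L/R = 512/67000000 = 7.64179e-06 s.
t_prop = 220/200000000 = 1.1e-06 s; RTT = 2.2e-06 s.
Cycle = t_tx + RTT = 9.84179e-06 s.
Throughput = L / cycle = 512 / 9.84179e-06 = 52.0 Mbps.

52.0 Mbps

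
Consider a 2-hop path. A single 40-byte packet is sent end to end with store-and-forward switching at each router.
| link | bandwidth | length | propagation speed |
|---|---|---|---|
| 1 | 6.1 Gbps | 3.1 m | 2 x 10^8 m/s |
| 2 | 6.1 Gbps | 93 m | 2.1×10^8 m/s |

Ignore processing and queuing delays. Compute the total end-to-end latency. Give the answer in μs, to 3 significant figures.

0.563 μs

L = 40 × 8 = 320 bits.
Transmission delay per hop = L/R = 320/6100000000 = 0.052459 μs; 2 hops → 0.104918 μs.
Propagation delays (d/s per hop): 0.0155, 0.442857 μs; sum = 0.458357 μs.
End-to-end = 0.563 μs.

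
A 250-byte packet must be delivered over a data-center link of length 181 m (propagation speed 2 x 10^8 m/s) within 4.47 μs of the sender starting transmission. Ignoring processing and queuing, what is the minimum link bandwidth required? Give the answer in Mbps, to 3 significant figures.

561 Mbps

L = 2000 bits.
Propagation delay = 181 / 200000000 = 0.905 μs.
Transmission budget = 4.47 − 0.905 = 3.565 μs.
R ≥ L / t_tx = 2000 bits / 3.565e-06 s = 561 Mbps.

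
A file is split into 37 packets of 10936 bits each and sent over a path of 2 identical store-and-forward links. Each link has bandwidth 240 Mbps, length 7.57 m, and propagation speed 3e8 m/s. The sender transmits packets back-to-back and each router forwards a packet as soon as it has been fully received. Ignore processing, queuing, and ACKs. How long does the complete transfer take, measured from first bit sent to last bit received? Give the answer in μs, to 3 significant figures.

1730 μs

Per-hop transmission t_tx = L/R = 10936/240000000 = 45.5667 μs.
Per-hop propagation t_prop = 7.57/300000000 = 0.0252333 μs.
Pipeline fill: first packet needs 2·t_tx to clear all hops; remaining 36 packets each add one t_tx.
Total = (2+37-1)·t_tx + 2·t_prop = 38·45.5667 + 2·0.0252333 = 1730 μs.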